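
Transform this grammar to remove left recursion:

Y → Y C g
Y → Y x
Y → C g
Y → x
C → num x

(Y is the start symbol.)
Y is directly left-recursive. The standard transformation for
  A → A α₁ | ... | A α_m | β₁ | ... | β_n
is
  A  → β₁ A' | ... | β_n A'
  A' → α₁ A' | ... | α_m A' | ε

Y → C g becomes Y → C g Y'
Y → x becomes Y → x Y'
Y → Y C g becomes Y' → C g Y'
Y → Y x becomes Y' → x Y'
Add Y' → ε

Productions for other non-terminals are unchanged:
  C → num x

Resulting grammar:
Y → C g Y'
Y → x Y'
Y' → C g Y'
Y' → x Y'
Y' → ε
C → num x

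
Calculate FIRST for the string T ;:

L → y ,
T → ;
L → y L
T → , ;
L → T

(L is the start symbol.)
FIRST sets of the non-terminals involved (from the grammar, by fixed-point iteration):
  FIRST(T) = { ',', ';' }

To compute FIRST(T ;), process the symbols left to right:
Symbol T is a non-terminal. Add FIRST(T) \ {ε} = { ',', ';' }
T is not nullable (ε ∉ FIRST(T)), so stop here.
FIRST(T ;) = { ',', ';' }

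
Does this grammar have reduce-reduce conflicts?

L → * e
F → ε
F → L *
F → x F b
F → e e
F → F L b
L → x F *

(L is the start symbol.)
No reduce-reduce conflicts

A reduce-reduce conflict occurs when an LR(0) state has two complete items [A → α .] and [B → β .] — both call for a reduction, and with no lookahead the parser cannot choose between them.

Augment with L' → L and build the canonical LR(0) collection (I0 = CLOSURE({[L' → . L]}), then GOTO on every symbol after a dot until no new states appear). It has 16 states:
  I0: { [L → . * e], [L → . x F *], [L' → . L] }  — shift
  I1: { [L → * . e] }  — shift
  I2: { [L' → L .] }  — accept
  I3: { [F → . F L b], [F → . L *], [F → . e e], [F → . x F b], [F → .], [L → . * e], [L → . x F *], [L → x . F *] }  — shift, reduce
  I4: { [F → F . L b], [L → . * e], [L → . x F *], [L → x F . *] }  — shift
  I5: { [F → L . *] }  — shift
  I6: { [F → e . e] }  — shift
  I7: { [F → . F L b], [F → . L *], [F → . e e], [F → . x F b], [F → .], [F → x . F b], [L → . * e], [L → . x F *], [L → x . F *] }  — shift, reduce
  I8: { [F → F . L b], [F → x F . b], [L → . * e], [L → . x F *], [L → x F . *] }  — shift
  I9: { [L → * . e], [L → x F * .] }  — shift, reduce
  I10: { [F → F L . b] }  — shift
  I11: { [F → x F b .] }  — reduce
  I12: { [F → F L b .] }  — reduce
  I13: { [L → * e .] }  — reduce
  I14: { [F → e e .] }  — reduce
  I15: { [F → L * .] }  — reduce

No state contains more than one complete item.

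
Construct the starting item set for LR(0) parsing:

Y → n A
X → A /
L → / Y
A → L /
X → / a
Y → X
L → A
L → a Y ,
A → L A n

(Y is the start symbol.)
First, augment the grammar with Y' → Y
I₀ = CLOSURE({ [Y' → . Y] }):
  [Y' → . Y] has the dot before Y: add [Y → . n A], [Y → . X]
  [Y → . X] has the dot before X: add [X → . A /], [X → . / a]
  [X → . A /] has the dot before A: add [A → . L /], [A → . L A n]
  [A → . L /] has the dot before L: add [L → . / Y], [L → . A], [L → . a Y ,]
No further items can be added.

I₀ = { [A → . L /], [A → . L A n], [L → . / Y], [L → . A], [L → . a Y ,], [X → . / a], [X → . A /], [Y → . X], [Y → . n A], [Y' → . Y] }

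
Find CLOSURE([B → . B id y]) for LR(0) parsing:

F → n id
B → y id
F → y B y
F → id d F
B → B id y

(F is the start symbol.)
{ [B → . B id y], [B → . y id] }

To compute CLOSURE, for each item [A → α.Bβ] where B is a non-terminal, add [B → .γ] for all productions B → γ; repeat for the newly added items until nothing changes.

Start with: [B → . B id y]
  [B → . B id y] has the dot before B: add [B → . y id]
No further items can be added.

CLOSURE = { [B → . B id y], [B → . y id] }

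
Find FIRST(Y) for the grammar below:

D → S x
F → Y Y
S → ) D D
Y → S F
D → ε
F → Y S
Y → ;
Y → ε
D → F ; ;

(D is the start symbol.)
{ ')', ';', ε }

FIRST sets of the other non-terminals involved (by the same procedure, iterated to a fixed point):
  FIRST(S) = { ')' }

From Y → S F:
  - S is a non-terminal: add FIRST(S) \ {ε} = { ')' }
    S is not nullable, so stop
From Y → ;:
  - ';' is a terminal: add ';' and stop
From Y → ε:
  - ε-production, so ε ∈ FIRST(Y)

Collecting: FIRST(Y) = { ')', ';', ε }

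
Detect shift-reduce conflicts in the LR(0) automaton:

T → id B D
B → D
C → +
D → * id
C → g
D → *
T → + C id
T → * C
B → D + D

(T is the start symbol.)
Yes — I5: [D → * .] vs [D → * . id]; I7: [B → D .] vs [B → D . + D]

Augment with T' → T and build the canonical LR(0) collection (I0 = CLOSURE({[T' → . T]}), then GOTO on every symbol after a dot until no new states appear). It has 17 states:
  I0: { [T → . * C], [T → . + C id], [T → . id B D], [T' → . T] }  — shift
  I1: { [C → . +], [C → . g], [T → * . C] }  — shift
  I2: { [C → . +], [C → . g], [T → + . C id] }  — shift
  I3: { [T' → T .] }  — accept
  I4: { [B → . D + D], [B → . D], [D → . * id], [D → . *], [T → id . B D] }  — shift
  I5: { [D → * . id], [D → * .] }  — shift, reduce
  I6: { [D → . * id], [D → . *], [T → id B . D] }  — shift
  I7: { [B → D . + D], [B → D .] }  — shift, reduce
  I8: { [B → D + . D], [D → . * id], [D → . *] }  — shift
  I9: { [B → D + D .] }  — reduce
  I10: { [T → id B D .] }  — reduce
  I11: { [D → * id .] }  — reduce
  I12: { [C → + .] }  — reduce
  I13: { [T → + C . id] }  — shift
  I14: { [C → g .] }  — reduce
  I15: { [T → + C id .] }  — reduce
  I16: { [T → * C .] }  — reduce

I5 contains reduce item [D → * .] and shift item [D → * . id] — shift-reduce conflict.
I7 contains reduce item [B → D .] and shift item [B → D . + D] — shift-reduce conflict.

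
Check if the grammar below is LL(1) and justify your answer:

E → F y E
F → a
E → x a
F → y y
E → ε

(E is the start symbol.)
Relevant sets:
  FIRST(F) = { 'a', 'y' }
  FOLLOW(E) = { $ }

For E:
  PREDICT(E → F y E) = { 'a', 'y' }
  PREDICT(E → x a) = { 'x' }
  PREDICT(E → ε) = { $ }
For F:
  PREDICT(F → a) = { 'a' }
  PREDICT(F → y y) = { 'y' }

All predict sets are disjoint. The grammar IS LL(1).

Answer: Yes, the grammar is LL(1).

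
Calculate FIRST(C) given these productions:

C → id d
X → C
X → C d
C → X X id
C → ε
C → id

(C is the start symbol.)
To compute FIRST(C), examine every production with C on the left-hand side, reading each right-hand side left to right until a non-nullable symbol is reached.

FIRST sets of the other non-terminals involved (by the same procedure, iterated to a fixed point):
  FIRST(X) = { 'd', 'id', ε }

From C → id d:
  - id is a terminal: add 'id' and stop
From C → X X id:
  - X is a non-terminal: add FIRST(X) \ {ε} = { 'd', 'id' }
    X is nullable, so continue to the next symbol
  - X is a non-terminal: add FIRST(X) \ {ε} = { 'd', 'id' }
    X is nullable, so continue to the next symbol
  - id is a terminal: add 'id' and stop
From C → ε:
  - ε-production, so ε ∈ FIRST(C)
From C → id:
  - id is a terminal: add 'id' and stop

Collecting: FIRST(C) = { 'd', 'id', ε }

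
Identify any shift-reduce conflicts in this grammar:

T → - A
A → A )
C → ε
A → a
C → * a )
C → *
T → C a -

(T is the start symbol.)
Augment with T' → T and build the canonical LR(0) collection (I0 = CLOSURE({[T' → . T]}), then GOTO on every symbol after a dot until no new states appear). It has 12 states:
  I0: { [C → . * a )], [C → . *], [C → .], [T → . - A], [T → . C a -], [T' → . T] }  — shift, reduce
  I1: { [C → * . a )], [C → * .] }  — shift, reduce
  I2: { [A → . A )], [A → . a], [T → - . A] }  — shift
  I3: { [T → C . a -] }  — shift
  I4: { [T' → T .] }  — accept
  I5: { [T → C a . -] }  — shift
  I6: { [T → C a - .] }  — reduce
  I7: { [A → A . )], [T → - A .] }  — shift, reduce
  I8: { [A → a .] }  — reduce
  I9: { [A → A ) .] }  — reduce
  I10: { [C → * a . )] }  — shift
  I11: { [C → * a ) .] }  — reduce

I0 contains reduce item [C → .] and shift items [C → . *], [C → . * a )], [T → . - A] — shift-reduce conflict.
I1 contains reduce item [C → * .] and shift item [C → * . a )] — shift-reduce conflict.
I7 contains reduce item [T → - A .] and shift item [A → A . )] — shift-reduce conflict.

Answer: Yes — I0: [C → .] vs [C → . *]; I1: [C → * .] vs [C → * . a )]; I7: [T → - A .] vs [A → A . )]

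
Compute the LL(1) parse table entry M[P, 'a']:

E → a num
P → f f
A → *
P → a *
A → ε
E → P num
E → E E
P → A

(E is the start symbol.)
P → a *

To find M[P, 'a'], we find productions for P where 'a' is in the predict set (PREDICT(N → α) = (FIRST(α) \ {ε}) ∪ (FOLLOW(N) if α ⇒* ε)).

Relevant sets:
  FIRST(A) = { '*', ε }
  FOLLOW(P) = { 'num' }

P → f f: PREDICT = { 'f' }
P → a *: PREDICT = { 'a' }
  'a' is in predict set, so this production goes in M[P, 'a']
P → A: PREDICT = { '*', 'num' }

M[P, 'a'] = P → a *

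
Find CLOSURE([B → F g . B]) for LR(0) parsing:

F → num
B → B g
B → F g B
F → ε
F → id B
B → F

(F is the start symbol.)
{ [B → . B g], [B → . F g B], [B → . F], [B → F g . B], [F → . id B], [F → . num], [F → .] }

To compute CLOSURE, for each item [A → α.Bβ] where B is a non-terminal, add [B → .γ] for all productions B → γ; repeat for the newly added items until nothing changes.

Start with: [B → F g . B]
  [B → F g . B] has the dot before B: add [B → . B g], [B → . F g B], [B → . F]
  [B → . F g B] has the dot before F: add [F → . num], [F → .], [F → . id B]
No further items can be added.

CLOSURE = { [B → . B g], [B → . F g B], [B → . F], [B → F g . B], [F → . id B], [F → . num], [F → .] }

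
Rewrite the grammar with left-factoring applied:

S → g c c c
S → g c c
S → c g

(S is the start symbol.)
S → g c c S'
S' → c
S' → ε
S → c g

Left-factoring transforms A → αβ₁ | αβ₂ into A → αA' and A' → β₁ | β₂
(α is the longest common prefix among the alternatives). Repeat until
no nonterminal has two alternatives with a common prefix.

Round 1: S has alternatives sharing prefix 'g c c'. Introduce S': S → g c c S'
  Add: S' → c
  Add: S' → ε

No remaining common prefixes — done.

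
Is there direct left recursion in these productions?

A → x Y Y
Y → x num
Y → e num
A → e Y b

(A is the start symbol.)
A → x Y Y: starts with x
Y → x num: starts with x
Y → e num: starts with e
A → e Y b: starts with e

No direct left recursion found.

Answer: No direct left recursion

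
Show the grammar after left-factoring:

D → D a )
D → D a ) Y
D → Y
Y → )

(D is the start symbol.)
D → D a ) D'
D' → ε
D' → Y
D → Y
Y → )

Left-factoring transforms A → αβ₁ | αβ₂ into A → αA' and A' → β₁ | β₂
(α is the longest common prefix among the alternatives). Repeat until
no nonterminal has two alternatives with a common prefix.

Round 1: D has alternatives sharing prefix 'D a )'. Introduce D': D → D a ) D'
  Add: D' → ε
  Add: D' → Y

No remaining common prefixes — done.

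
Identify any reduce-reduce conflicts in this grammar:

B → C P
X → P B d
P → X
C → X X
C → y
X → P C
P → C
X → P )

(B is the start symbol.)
A reduce-reduce conflict occurs when an LR(0) state has two complete items [A → α .] and [B → β .] — both call for a reduction, and with no lookahead the parser cannot choose between them.

Augment with B' → B and build the canonical LR(0) collection (I0 = CLOSURE({[B' → . B]}), then GOTO on every symbol after a dot until no new states appear). It has 13 states:
  I0: { [B → . C P], [B' → . B], [C → . X X], [C → . y], [P → . C], [P → . X], [X → . P )], [X → . P B d], [X → . P C] }  — shift
  I1: { [B' → B .] }  — accept
  I2: { [B → C . P], [C → . X X], [C → . y], [P → . C], [P → . X], [P → C .], [X → . P )], [X → . P B d], [X → . P C] }  — shift, reduce
  I3: { [B → . C P], [C → . X X], [C → . y], [P → . C], [P → . X], [X → . P )], [X → . P B d], [X → . P C], [X → P . )], [X → P . B d], [X → P . C] }  — shift
  I4: { [C → . X X], [C → . y], [C → X . X], [P → . C], [P → . X], [P → X .], [X → . P )], [X → . P B d], [X → . P C] }  — shift, reduce
  I5: { [C → y .] }  — reduce
  I6: { [P → C .] }  — reduce
  I7: { [C → . X X], [C → . y], [C → X . X], [C → X X .], [P → . C], [P → . X], [P → X .], [X → . P )], [X → . P B d], [X → . P C] }  — shift, 2 reduces
  I8: { [X → P ) .] }  — reduce
  I9: { [X → P B . d] }  — shift
  I10: { [B → C . P], [C → . X X], [C → . y], [P → . C], [P → . X], [P → C .], [X → . P )], [X → . P B d], [X → . P C], [X → P C .] }  — shift, 2 reduces
  I11: { [B → . C P], [B → C P .], [C → . X X], [C → . y], [P → . C], [P → . X], [X → . P )], [X → . P B d], [X → . P C], [X → P . )], [X → P . B d], [X → P . C] }  — shift, reduce
  I12: { [X → P B d .] }  — reduce

I7 contains complete items [C → X X .], [P → X .] — reduce-reduce conflict.
I10 contains complete items [P → C .], [X → P C .] — reduce-reduce conflict.

Answer: Yes — I7: [C → X X .] vs [P → X .]; I10: [P → C .] vs [X → P C .]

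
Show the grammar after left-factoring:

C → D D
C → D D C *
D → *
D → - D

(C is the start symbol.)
Left-factoring transforms A → αβ₁ | αβ₂ into A → αA' and A' → β₁ | β₂
(α is the longest common prefix among the alternatives). Repeat until
no nonterminal has two alternatives with a common prefix.

Round 1: C has alternatives sharing prefix 'D D'. Introduce C': C → D D C'
  Add: C' → ε
  Add: C' → C *

No remaining common prefixes — done.

Resulting grammar:
C → D D C'
C' → ε
C' → C *
D → *
D → - D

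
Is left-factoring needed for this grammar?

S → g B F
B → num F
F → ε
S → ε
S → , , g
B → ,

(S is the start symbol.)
Left-factoring is needed when two productions for the same non-terminal
share a common prefix on the right-hand side.

Productions for S:
  S → g B F
  S → ε
  S → , , g
Productions for B:
  B → num F
  B → ,

No common prefixes found.

Answer: No, left-factoring is not needed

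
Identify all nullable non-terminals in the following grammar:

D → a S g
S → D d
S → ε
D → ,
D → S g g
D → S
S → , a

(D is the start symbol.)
A non-terminal is nullable if it can derive ε (the empty string): either it has an ε-production, or it has a production whose right-hand side consists entirely of nullable non-terminals.

ε-productions: S → ε
So S is immediately nullable.
D → S: every symbol on the right is nullable, so D is nullable too.
Every non-terminal is now nullable.
Nullable = { 'D', 'S' }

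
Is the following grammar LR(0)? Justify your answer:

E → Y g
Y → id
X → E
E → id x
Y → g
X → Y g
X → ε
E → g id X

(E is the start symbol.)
No. Shift-reduce conflict between [Y → g .] and [E → g . id X]

Augment with E' → E and build the canonical LR(0) collection (I0 = CLOSURE({[E' → . E]}), then GOTO on every symbol after a dot until no new states appear). It has 12 states:
  I0: { [E → . Y g], [E → . g id X], [E → . id x], [E' → . E], [Y → . g], [Y → . id] }  — shift
  I1: { [E' → E .] }  — accept
  I2: { [E → Y . g] }  — shift
  I3: { [E → g . id X], [Y → g .] }  — shift, reduce
  I4: { [E → id . x], [Y → id .] }  — shift, reduce
  I5: { [E → id x .] }  — reduce
  I6: { [E → . Y g], [E → . g id X], [E → . id x], [E → g id . X], [X → . E], [X → . Y g], [X → .], [Y → . g], [Y → . id] }  — shift, reduce
  I7: { [X → E .] }  — reduce
  I8: { [E → g id X .] }  — reduce
  I9: { [E → Y . g], [X → Y . g] }  — shift
  I10: { [E → Y g .], [X → Y g .] }  — 2 reduces
  I11: { [E → Y g .] }  — reduce

Conflict in state I3:
  Shift-reduce conflict between [Y → g .] and [E → g . id X]
So the grammar is NOT LR(0).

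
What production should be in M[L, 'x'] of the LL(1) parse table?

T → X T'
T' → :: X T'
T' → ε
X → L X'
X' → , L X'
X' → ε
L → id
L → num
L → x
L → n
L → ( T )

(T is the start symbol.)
To find M[L, 'x'], we find productions for L where 'x' is in the predict set (PREDICT(N → α) = (FIRST(α) \ {ε}) ∪ (FOLLOW(N) if α ⇒* ε)).

L → id: PREDICT = { 'id' }
L → num: PREDICT = { 'num' }
L → x: PREDICT = { 'x' }
  'x' is in predict set, so this production goes in M[L, 'x']
L → n: PREDICT = { 'n' }
L → ( T ): PREDICT = { '(' }

M[L, 'x'] = L → x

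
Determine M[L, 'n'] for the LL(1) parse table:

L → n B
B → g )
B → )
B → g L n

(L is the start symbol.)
L → n B

To find M[L, 'n'], we find productions for L where 'n' is in the predict set (PREDICT(N → α) = (FIRST(α) \ {ε}) ∪ (FOLLOW(N) if α ⇒* ε)).

L → n B: PREDICT = { 'n' }
  'n' is in predict set, so this production goes in M[L, 'n']

M[L, 'n'] = L → n B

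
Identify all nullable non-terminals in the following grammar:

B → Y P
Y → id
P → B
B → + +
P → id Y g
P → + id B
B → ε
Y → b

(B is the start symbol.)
{ 'B', 'P' }

A non-terminal is nullable if it can derive ε (the empty string): either it has an ε-production, or it has a production whose right-hand side consists entirely of nullable non-terminals.

ε-productions: B → ε
So B is immediately nullable.
P → B: every symbol on the right is nullable, so P is nullable too.
No further non-terminal can be added: every production for the remaining non-terminals contains a terminal or a non-nullable non-terminal.
Nullable = { 'B', 'P' }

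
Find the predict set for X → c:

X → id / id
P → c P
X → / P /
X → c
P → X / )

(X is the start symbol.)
PREDICT(X → c) = (FIRST(RHS) \ {ε}) ∪ (FOLLOW(X) if ε ∈ FIRST(RHS), i.e. RHS ⇒* ε)
FIRST(c) = { 'c' }
ε ∉ FIRST(c), so FOLLOW(X) is not added.
PREDICT(X → c) = { 'c' }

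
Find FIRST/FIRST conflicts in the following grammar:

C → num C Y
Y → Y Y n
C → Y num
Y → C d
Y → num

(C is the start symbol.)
A FIRST/FIRST conflict occurs when two productions N → α and N → β for the same non-terminal have FIRST(α) ∩ FIRST(β) ≠ ∅ (with ε ∈ FIRST of a nullable right-hand side, so two nullable alternatives also conflict).

FIRST sets of the non-terminals at (or reachable through a nullable prefix from) the front of some alternative:
  FIRST(Y) = { 'num' }
  FIRST(C) = { 'num' }

Productions for C:
  C → num C Y: FIRST = { 'num' }
  C → Y num: FIRST = { 'num' }
Productions for Y:
  Y → Y Y n: FIRST = { 'num' }
  Y → C d: FIRST = { 'num' }
  Y → num: FIRST = { 'num' }

Conflict for C: C → num C Y and C → Y num
  Overlap: { 'num' }
Conflict for Y: Y → Y Y n and Y → C d
  Overlap: { 'num' }
Conflict for Y: Y → Y Y n and Y → num
  Overlap: { 'num' }
Conflict for Y: Y → C d and Y → num
  Overlap: { 'num' }

Answer: Yes. C → num C Y / C → Y num on { 'num' }; Y → Y Y n / Y → C d on { 'num' }; Y → Y Y n / Y → num on { 'num' }; Y → C d / Y → num on { 'num' }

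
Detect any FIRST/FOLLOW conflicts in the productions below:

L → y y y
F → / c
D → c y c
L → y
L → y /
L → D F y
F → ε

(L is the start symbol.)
No FIRST/FOLLOW conflicts.

A FIRST/FOLLOW conflict occurs when a non-terminal N has a nullable alternative N → β (β ⇒* ε) and another alternative N → α with FIRST(α) ∩ FOLLOW(N) ≠ ∅: on such a lookahead the parser cannot decide between expanding α and letting N vanish via β.

Nullable non-terminals: F.

F: nullable alternative(s) F → ε; FOLLOW(F) = { 'y' }
  F → / c: FIRST \ {ε} = { '/' } — disjoint from FOLLOW(F)
  F → ε: FIRST \ {ε} = { } — this is the only nullable alternative, skip

D, L have no nullable alternative, so no FIRST/FOLLOW check is needed there.

No FIRST/FOLLOW conflicts found.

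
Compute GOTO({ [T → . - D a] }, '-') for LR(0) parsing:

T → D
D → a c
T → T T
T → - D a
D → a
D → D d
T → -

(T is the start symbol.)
{ [D → . D d], [D → . a c], [D → . a], [T → - . D a] }

GOTO(I, '-') = CLOSURE({ [A → αX.β] : [A → α.Xβ] ∈ I, X = '-' })

Items with dot before '-', with the dot advanced:
  [T → . - D a] → [T → - . D a]
Closure of the advanced items:
  [T → - . D a] has the dot before D: add [D → . a c], [D → . a], [D → . D d]

GOTO = { [D → . D d], [D → . a c], [D → . a], [T → - . D a] }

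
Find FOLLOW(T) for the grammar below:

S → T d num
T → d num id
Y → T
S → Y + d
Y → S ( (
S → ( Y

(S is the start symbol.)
{ $, '(', '+', 'd' }

To compute FOLLOW(T), find every occurrence of T on a right-hand side N → α T β: add FIRST(β) \ {ε}, and if β is empty or nullable also add FOLLOW(N). Iterate to a fixed point.

In S → T d num: T is followed by d num, add FIRST(d num) \ {ε} = { 'd' }
In Y → T: T is at the end, add FOLLOW(Y)

The FOLLOW sets referred to above (computed the same way, to a fixed point):
  FOLLOW(Y) = { $, '(', '+' }

Taking the union: FOLLOW(T) = { $, '(', '+', 'd' }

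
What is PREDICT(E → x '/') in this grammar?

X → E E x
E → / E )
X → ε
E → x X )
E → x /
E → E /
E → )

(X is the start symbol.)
{ 'x' }

PREDICT(E → x '/') = (FIRST(RHS) \ {ε}) ∪ (FOLLOW(E) if ε ∈ FIRST(RHS), i.e. RHS ⇒* ε)
FIRST(x '/') = { 'x' }
ε ∉ FIRST(x '/'), so FOLLOW(E) is not added.
PREDICT(E → x '/') = { 'x' }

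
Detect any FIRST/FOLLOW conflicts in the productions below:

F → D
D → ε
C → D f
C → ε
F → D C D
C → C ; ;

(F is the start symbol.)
Yes. C → C ';' ';' with FOLLOW(C) on { ';' }

A FIRST/FOLLOW conflict occurs when a non-terminal N has a nullable alternative N → β (β ⇒* ε) and another alternative N → α with FIRST(α) ∩ FOLLOW(N) ≠ ∅: on such a lookahead the parser cannot decide between expanding α and letting N vanish via β.

Nullable non-terminals: C, D, F.
FIRST sets used below: FIRST(D) = { ε }, FIRST(C) = { ';', 'f', ε }

C: nullable alternative(s) C → ε; FOLLOW(C) = { $, ';' }
  C → D f: FIRST \ {ε} = { 'f' } — disjoint from FOLLOW(C)
  C → ε: FIRST \ {ε} = { } — this is the only nullable alternative, skip
  C → C ; ;: FIRST \ {ε} = { ';', 'f' } — overlaps FOLLOW(C) on { ';' }: CONFLICT
D has a nullable alternative but only one production, so nothing to check.

F: nullable alternative(s) F → D, F → D C D; FOLLOW(F) = { $ }
  F → D: FIRST \ {ε} = { } — disjoint from FOLLOW(F)
  F → D C D: FIRST \ {ε} = { ';', 'f' } — disjoint from FOLLOW(F)

So the grammar has 1 FIRST/FOLLOW conflict (marked CONFLICT above).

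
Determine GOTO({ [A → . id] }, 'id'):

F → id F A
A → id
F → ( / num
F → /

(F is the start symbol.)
GOTO(I, 'id') = CLOSURE({ [A → αX.β] : [A → α.Xβ] ∈ I, X = 'id' })

Items with dot before 'id', with the dot advanced:
  [A → . id] → [A → id .]
Closure adds nothing (no advanced item has the dot before a non-terminal).

GOTO = { [A → id .] }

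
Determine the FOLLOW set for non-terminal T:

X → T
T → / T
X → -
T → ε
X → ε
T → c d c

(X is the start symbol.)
To compute FOLLOW(T), find every occurrence of T on a right-hand side N → α T β: add FIRST(β) \ {ε}, and if β is empty or nullable also add FOLLOW(N). Iterate to a fixed point.

In X → T: T is at the end, add FOLLOW(X)
In T → / T: T is at the end; this adds FOLLOW(T) to itself — nothing new

The FOLLOW sets referred to above (computed the same way, to a fixed point):
  FOLLOW(X) = { $ }

Taking the union: FOLLOW(T) = { $ }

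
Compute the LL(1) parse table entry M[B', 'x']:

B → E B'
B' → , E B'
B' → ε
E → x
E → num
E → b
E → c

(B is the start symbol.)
Empty (error entry)

To find M[B', 'x'], we find productions for B' where 'x' is in the predict set (PREDICT(N → α) = (FIRST(α) \ {ε}) ∪ (FOLLOW(N) if α ⇒* ε)).

Relevant sets:
  FOLLOW(B') = { $ }

B' → , E B': PREDICT = { ',' }
B' → ε: PREDICT = { $ }

M[B', 'x'] is empty (no production applies)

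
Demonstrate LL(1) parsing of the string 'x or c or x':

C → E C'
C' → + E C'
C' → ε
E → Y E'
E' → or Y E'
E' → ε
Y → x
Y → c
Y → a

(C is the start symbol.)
LL(1) parsing maintains a stack (initially the start symbol over $) and the input. At each step: if the stack top is a terminal, match it against the current input token; if it is a non-terminal N, replace it with the RHS of M[N, lookahead] (the unique production whose predict set contains the lookahead).

Stack is shown with the top on the left.

Stack         Input          Action
-----------------------------------
C $           x or c or x $  output C → E C'
E C' $        x or c or x $  output E → Y E'
Y E' C' $     x or c or x $  output Y → x
x E' C' $     x or c or x $  match 'x'
E' C' $       or c or x $    output E' → or Y E'
or Y E' C' $  or c or x $    match 'or'
Y E' C' $     c or x $       output Y → c
c E' C' $     c or x $       match 'c'
E' C' $       or x $         output E' → or Y E'
or Y E' C' $  or x $         match 'or'
Y E' C' $     x $            output Y → x
x E' C' $     x $            match 'x'
E' C' $       $              output E' → ε
C' $          $              output C' → ε
$             $              accept

The string is accepted.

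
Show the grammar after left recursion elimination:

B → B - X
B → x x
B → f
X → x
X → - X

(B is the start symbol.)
B is directly left-recursive. The standard transformation for
  A → A α₁ | ... | A α_m | β₁ | ... | β_n
is
  A  → β₁ A' | ... | β_n A'
  A' → α₁ A' | ... | α_m A' | ε

B → x x becomes B → x x B'
B → f becomes B → f B'
B → B - X becomes B' → - X B'
Add B' → ε

Productions for other non-terminals are unchanged:
  X → x
  X → - X

Resulting grammar:
B → x x B'
B → f B'
B' → - X B'
B' → ε
X → x
X → - X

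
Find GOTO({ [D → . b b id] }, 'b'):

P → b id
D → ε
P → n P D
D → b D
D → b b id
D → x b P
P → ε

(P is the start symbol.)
GOTO(I, 'b') = CLOSURE({ [A → αX.β] : [A → α.Xβ] ∈ I, X = 'b' })

Items with dot before 'b', with the dot advanced:
  [D → . b b id] → [D → b . b id]
Closure adds nothing (no advanced item has the dot before a non-terminal).

GOTO = { [D → b . b id] }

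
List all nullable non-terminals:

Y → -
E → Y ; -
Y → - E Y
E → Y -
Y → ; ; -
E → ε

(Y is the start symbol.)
A non-terminal is nullable if it can derive ε (the empty string): either it has an ε-production, or it has a production whose right-hand side consists entirely of nullable non-terminals.

ε-productions: E → ε
So E is immediately nullable.
No further non-terminal can be added: every production for the remaining non-terminals contains a terminal or a non-nullable non-terminal.
Nullable = { 'E' }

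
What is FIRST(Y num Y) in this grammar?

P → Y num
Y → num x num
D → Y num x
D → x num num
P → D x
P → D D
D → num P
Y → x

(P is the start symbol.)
{ 'num', 'x' }

FIRST sets of the non-terminals involved (from the grammar, by fixed-point iteration):
  FIRST(Y) = { 'num', 'x' }

To compute FIRST(Y num Y), process the symbols left to right:
Symbol Y is a non-terminal. Add FIRST(Y) \ {ε} = { 'num', 'x' }
Y is not nullable (ε ∉ FIRST(Y)), so stop here.
FIRST(Y num Y) = { 'num', 'x' }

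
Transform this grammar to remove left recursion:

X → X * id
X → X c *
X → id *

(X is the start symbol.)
X → id * X'
X' → * id X'
X' → c * X'
X' → ε

X is directly left-recursive. The standard transformation for
  A → A α₁ | ... | A α_m | β₁ | ... | β_n
is
  A  → β₁ A' | ... | β_n A'
  A' → α₁ A' | ... | α_m A' | ε

X → id * becomes X → id * X'
X → X * id becomes X' → * id X'
X → X c * becomes X' → c * X'
Add X' → ε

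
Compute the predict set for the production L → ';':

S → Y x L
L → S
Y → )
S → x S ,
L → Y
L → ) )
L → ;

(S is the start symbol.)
{ ';' }

PREDICT(L → ';') = (FIRST(RHS) \ {ε}) ∪ (FOLLOW(L) if ε ∈ FIRST(RHS), i.e. RHS ⇒* ε)
FIRST(';') = { ';' }
ε ∉ FIRST(';'), so FOLLOW(L) is not added.
PREDICT(L → ';') = { ';' }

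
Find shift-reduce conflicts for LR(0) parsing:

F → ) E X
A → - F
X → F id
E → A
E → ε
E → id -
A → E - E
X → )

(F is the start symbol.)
A shift-reduce conflict occurs when an LR(0) state has both:
  - a complete (reduce) item [A → α .] (dot at the end), and
  - a shift item [B → β . c γ] (dot before a terminal).

Augment with F' → F and build the canonical LR(0) collection (I0 = CLOSURE({[F' → . F]}), then GOTO on every symbol after a dot until no new states appear). It has 15 states:
  I0: { [F → . ) E X], [F' → . F] }  — shift
  I1: { [A → . - F], [A → . E - E], [E → . A], [E → . id -], [E → .], [F → ) . E X] }  — shift, reduce
  I2: { [F' → F .] }  — accept
  I3: { [A → - . F], [F → . ) E X] }  — shift
  I4: { [E → A .] }  — reduce
  I5: { [A → E . - E], [F → ) E . X], [F → . ) E X], [X → . )], [X → . F id] }  — shift
  I6: { [E → id . -] }  — shift
  I7: { [E → id - .] }  — reduce
  I8: { [A → . - F], [A → . E - E], [E → . A], [E → . id -], [E → .], [F → ) . E X], [X → ) .] }  — shift, 2 reduces
  I9: { [A → . - F], [A → . E - E], [A → E - . E], [E → . A], [E → . id -], [E → .] }  — shift, reduce
  I10: { [X → F . id] }  — shift
  I11: { [F → ) E X .] }  — reduce
  I12: { [X → F id .] }  — reduce
  I13: { [A → E - E .], [A → E . - E] }  — shift, reduce
  I14: { [A → - F .] }  — reduce

I1 contains reduce item [E → .] and shift items [A → . - F], [E → . id -] — shift-reduce conflict.
I8 contains reduce items [E → .], [X → ) .] and shift items [A → . - F], [E → . id -] — shift-reduce conflict.
I9 contains reduce item [E → .] and shift items [A → . - F], [E → . id -] — shift-reduce conflict.
I13 contains reduce item [A → E - E .] and shift item [A → E . - E] — shift-reduce conflict.

Answer: Yes — I1: [E → .] vs [A → . - F]; I8: [E → .] vs [A → . - F]; I9: [E → .] vs [A → . - F]; I13: [A → E - E .] vs [A → E . - E]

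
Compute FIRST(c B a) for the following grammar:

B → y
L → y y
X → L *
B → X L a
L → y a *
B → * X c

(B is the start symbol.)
To compute FIRST(c B a), process the symbols left to right:
Symbol c is a terminal. Add 'c' and stop.
FIRST(c B a) = { 'c' }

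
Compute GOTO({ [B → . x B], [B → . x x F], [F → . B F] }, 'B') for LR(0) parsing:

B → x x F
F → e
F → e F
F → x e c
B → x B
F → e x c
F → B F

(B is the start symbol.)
{ [B → . x B], [B → . x x F], [F → . B F], [F → . e F], [F → . e x c], [F → . e], [F → . x e c], [F → B . F] }

GOTO(I, 'B') = CLOSURE({ [A → αX.β] : [A → α.Xβ] ∈ I, X = 'B' })

Items with dot before 'B', with the dot advanced:
  [F → . B F] → [F → B . F]
Closure of the advanced items:
  [F → B . F] has the dot before F: add [F → . e], [F → . e F], [F → . x e c], [F → . e x c], [F → . B F]
  [F → . B F] has the dot before B: add [B → . x x F], [B → . x B]

GOTO = { [B → . x B], [B → . x x F], [F → . B F], [F → . e F], [F → . e x c], [F → . e], [F → . x e c], [F → B . F] }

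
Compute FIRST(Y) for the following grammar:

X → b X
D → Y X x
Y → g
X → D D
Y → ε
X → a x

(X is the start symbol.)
To compute FIRST(Y), examine every production with Y on the left-hand side, reading each right-hand side left to right until a non-nullable symbol is reached.

From Y → g:
  - g is a terminal: add 'g' and stop
From Y → ε:
  - ε-production, so ε ∈ FIRST(Y)

Collecting: FIRST(Y) = { 'g', ε }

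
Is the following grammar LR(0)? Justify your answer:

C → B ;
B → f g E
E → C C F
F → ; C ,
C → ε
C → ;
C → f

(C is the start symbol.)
Augment with C' → C and build the canonical LR(0) collection (I0 = CLOSURE({[C' → . C]}), then GOTO on every symbol after a dot until no new states appear). It has 14 states:
  I0: { [B → . f g E], [C → . ;], [C → . B ;], [C → . f], [C → .], [C' → . C] }  — shift, reduce
  I1: { [C → ; .] }  — reduce
  I2: { [C → B . ;] }  — shift
  I3: { [C' → C .] }  — accept
  I4: { [B → f . g E], [C → f .] }  — shift, reduce
  I5: { [B → . f g E], [B → f g . E], [C → . ;], [C → . B ;], [C → . f], [C → .], [E → . C C F] }  — shift, reduce
  I6: { [B → . f g E], [C → . ;], [C → . B ;], [C → . f], [C → .], [E → C . C F] }  — shift, reduce
  I7: { [B → f g E .] }  — reduce
  I8: { [E → C C . F], [F → . ; C ,] }  — shift
  I9: { [B → . f g E], [C → . ;], [C → . B ;], [C → . f], [C → .], [F → ; . C ,] }  — shift, reduce
  I10: { [E → C C F .] }  — reduce
  I11: { [F → ; C . ,] }  — shift
  I12: { [F → ; C , .] }  — reduce
  I13: { [C → B ; .] }  — reduce

Conflict in state I0:
  Shift-reduce conflict between [C → .] and [B → . f g E]
So the grammar is NOT LR(0).

Answer: No. Shift-reduce conflict between [C → .] and [B → . f g E]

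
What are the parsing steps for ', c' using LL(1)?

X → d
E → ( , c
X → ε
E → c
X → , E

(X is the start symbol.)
LL(1) parsing maintains a stack (initially the start symbol over $) and the input. At each step: if the stack top is a terminal, match it against the current input token; if it is a non-terminal N, replace it with the RHS of M[N, lookahead] (the unique production whose predict set contains the lookahead).

Stack is shown with the top on the left.

Stack  Input  Action
--------------------
X $    , c $  output X → , E
, E $  , c $  match ','
E $    c $    output E → c
c $    c $    match 'c'
$      $      accept

The string is accepted.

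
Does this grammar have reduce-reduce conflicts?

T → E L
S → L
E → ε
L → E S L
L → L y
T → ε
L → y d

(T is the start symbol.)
Augment with T' → T and build the canonical LR(0) collection (I0 = CLOSURE({[T' → . T]}), then GOTO on every symbol after a dot until no new states appear). It has 11 states:
  I0: { [E → .], [T → . E L], [T → .], [T' → . T] }  — 2 reduces
  I1: { [E → .], [L → . E S L], [L → . L y], [L → . y d], [T → E . L] }  — shift, reduce
  I2: { [T' → T .] }  — accept
  I3: { [E → .], [L → . E S L], [L → . L y], [L → . y d], [L → E . S L], [S → . L] }  — shift, reduce
  I4: { [L → L . y], [T → E L .] }  — shift, reduce
  I5: { [L → y . d] }  — shift
  I6: { [L → y d .] }  — reduce
  I7: { [L → L y .] }  — reduce
  I8: { [L → L . y], [S → L .] }  — shift, reduce
  I9: { [E → .], [L → . E S L], [L → . L y], [L → . y d], [L → E S . L] }  — shift, reduce
  I10: { [L → E S L .], [L → L . y] }  — shift, reduce

I0 contains complete items [E → .], [T → .] — reduce-reduce conflict.

Answer: Yes — I0: [E → .] vs [T → .]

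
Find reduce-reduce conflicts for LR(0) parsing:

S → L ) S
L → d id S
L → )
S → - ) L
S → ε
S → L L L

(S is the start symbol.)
Yes — I8: [L → ) .] vs [S → .]

Augment with S' → S and build the canonical LR(0) collection (I0 = CLOSURE({[S' → . S]}), then GOTO on every symbol after a dot until no new states appear). It has 14 states:
  I0: { [L → . )], [L → . d id S], [S → . - ) L], [S → . L ) S], [S → . L L L], [S → .], [S' → . S] }  — shift, reduce
  I1: { [L → ) .] }  — reduce
  I2: { [S → - . ) L] }  — shift
  I3: { [L → . )], [L → . d id S], [S → L . ) S], [S → L . L L] }  — shift
  I4: { [S' → S .] }  — accept
  I5: { [L → d . id S] }  — shift
  I6: { [L → . )], [L → . d id S], [L → d id . S], [S → . - ) L], [S → . L ) S], [S → . L L L], [S → .] }  — shift, reduce
  I7: { [L → d id S .] }  — reduce
  I8: { [L → ) .], [L → . )], [L → . d id S], [S → . - ) L], [S → . L ) S], [S → . L L L], [S → .], [S → L ) . S] }  — shift, 2 reduces
  I9: { [L → . )], [L → . d id S], [S → L L . L] }  — shift
  I10: { [S → L L L .] }  — reduce
  I11: { [S → L ) S .] }  — reduce
  I12: { [L → . )], [L → . d id S], [S → - ) . L] }  — shift
  I13: { [S → - ) L .] }  — reduce

I8 contains complete items [L → ) .], [S → .] — reduce-reduce conflict.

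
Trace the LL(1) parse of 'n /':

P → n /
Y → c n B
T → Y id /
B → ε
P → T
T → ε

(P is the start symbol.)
LL(1) parsing maintains a stack (initially the start symbol over $) and the input. At each step: if the stack top is a terminal, match it against the current input token; if it is a non-terminal N, replace it with the RHS of M[N, lookahead] (the unique production whose predict set contains the lookahead).

Stack is shown with the top on the left.

Stack  Input  Action
--------------------
P $    n / $  output P → n /
n / $  n / $  match 'n'
/ $    / $    match '/'
$      $      accept

The string is accepted.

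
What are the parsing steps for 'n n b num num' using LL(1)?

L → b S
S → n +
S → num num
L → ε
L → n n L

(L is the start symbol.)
Stack is shown with the top on the left.

Stack      Input            Action
----------------------------------
L $        n n b num num $  output L → n n L
n n L $    n n b num num $  match 'n'
n L $      n b num num $    match 'n'
L $        b num num $      output L → b S
b S $      b num num $      match 'b'
S $        num num $        output S → num num
num num $  num num $        match 'num'
num $      num $            match 'num'
$          $                accept

The string is accepted.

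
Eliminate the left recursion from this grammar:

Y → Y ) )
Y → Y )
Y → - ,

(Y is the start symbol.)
Y is directly left-recursive. The standard transformation for
  A → A α₁ | ... | A α_m | β₁ | ... | β_n
is
  A  → β₁ A' | ... | β_n A'
  A' → α₁ A' | ... | α_m A' | ε

Y → - , becomes Y → - , Y'
Y → Y ) ) becomes Y' → ) ) Y'
Y → Y ) becomes Y' → ) Y'
Add Y' → ε

Resulting grammar:
Y → - , Y'
Y' → ) ) Y'
Y' → ) Y'
Y' → ε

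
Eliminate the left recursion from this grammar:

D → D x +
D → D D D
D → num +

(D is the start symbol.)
D → num + D'
D' → x + D'
D' → D D D'
D' → ε

D is directly left-recursive. The standard transformation for
  A → A α₁ | ... | A α_m | β₁ | ... | β_n
is
  A  → β₁ A' | ... | β_n A'
  A' → α₁ A' | ... | α_m A' | ε

D → num + becomes D → num + D'
D → D x + becomes D' → x + D'
D → D D D becomes D' → D D D'
Add D' → ε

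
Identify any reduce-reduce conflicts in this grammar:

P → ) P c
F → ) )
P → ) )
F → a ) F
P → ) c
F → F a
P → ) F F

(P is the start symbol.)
Augment with P' → P and build the canonical LR(0) collection (I0 = CLOSURE({[P' → . P]}), then GOTO on every symbol after a dot until no new states appear). It has 17 states:
  I0: { [P → . ) )], [P → . ) F F], [P → . ) P c], [P → . ) c], [P' → . P] }  — shift
  I1: { [F → . ) )], [F → . F a], [F → . a ) F], [P → ) . )], [P → ) . F F], [P → ) . P c], [P → ) . c], [P → . ) )], [P → . ) F F], [P → . ) P c], [P → . ) c] }  — shift
  I2: { [P' → P .] }  — accept
  I3: { [F → ) . )], [F → . ) )], [F → . F a], [F → . a ) F], [P → ) ) .], [P → ) . )], [P → ) . F F], [P → ) . P c], [P → ) . c], [P → . ) )], [P → . ) F F], [P → . ) P c], [P → . ) c] }  — shift, reduce
  I4: { [F → . ) )], [F → . F a], [F → . a ) F], [F → F . a], [P → ) F . F] }  — shift
  I5: { [P → ) P . c] }  — shift
  I6: { [F → a . ) F] }  — shift
  I7: { [P → ) c .] }  — reduce
  I8: { [F → . ) )], [F → . F a], [F → . a ) F], [F → a ) . F] }  — shift
  I9: { [F → ) . )] }  — shift
  I10: { [F → F . a], [F → a ) F .] }  — shift, reduce
  I11: { [F → F a .] }  — reduce
  I12: { [F → ) ) .] }  — reduce
  I13: { [P → ) P c .] }  — reduce
  I14: { [F → F . a], [P → ) F F .] }  — shift, reduce
  I15: { [F → F a .], [F → a . ) F] }  — shift, reduce
  I16: { [F → ) ) .], [F → ) . )], [F → . ) )], [F → . F a], [F → . a ) F], [P → ) ) .], [P → ) . )], [P → ) . F F], [P → ) . P c], [P → ) . c], [P → . ) )], [P → . ) F F], [P → . ) P c], [P → . ) c] }  — shift, 2 reduces

I16 contains complete items [F → ) ) .], [P → ) ) .] — reduce-reduce conflict.

Answer: Yes — I16: [F → ) ) .] vs [P → ) ) .]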